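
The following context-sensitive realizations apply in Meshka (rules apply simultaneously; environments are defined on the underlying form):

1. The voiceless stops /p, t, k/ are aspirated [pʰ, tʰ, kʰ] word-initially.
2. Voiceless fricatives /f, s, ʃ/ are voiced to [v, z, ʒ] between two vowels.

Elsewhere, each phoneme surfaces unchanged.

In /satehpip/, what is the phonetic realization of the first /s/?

/s/ (word-initial): rule 2 targets it, but not between two vowels → unchanged [s].

[s]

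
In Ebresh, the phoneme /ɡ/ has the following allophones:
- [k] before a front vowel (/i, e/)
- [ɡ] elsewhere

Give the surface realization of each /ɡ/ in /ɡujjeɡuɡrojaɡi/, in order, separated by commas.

Occurrence 1 (position 1): no conditioning environment matches → elsewhere allophone [ɡ].
Occurrence 2 (position 6): no conditioning environment matches → elsewhere allophone [ɡ].
Occurrence 3 (position 8): no conditioning environment matches → elsewhere allophone [ɡ].
Occurrence 4 (position 13): before a front vowel (/i, e/) → [k].

[ɡ], [ɡ], [ɡ], [k]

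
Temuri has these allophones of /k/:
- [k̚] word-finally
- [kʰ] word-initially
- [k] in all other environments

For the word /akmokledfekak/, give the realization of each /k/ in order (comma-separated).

[k], [k], [k], [k̚]

Occurrence 1 (position 2): no conditioning environment matches → elsewhere allophone [k].
Occurrence 2 (position 5): no conditioning environment matches → elsewhere allophone [k].
Occurrence 3 (position 11): no conditioning environment matches → elsewhere allophone [k].
Occurrence 4 (position 13): word-finally → [k̚].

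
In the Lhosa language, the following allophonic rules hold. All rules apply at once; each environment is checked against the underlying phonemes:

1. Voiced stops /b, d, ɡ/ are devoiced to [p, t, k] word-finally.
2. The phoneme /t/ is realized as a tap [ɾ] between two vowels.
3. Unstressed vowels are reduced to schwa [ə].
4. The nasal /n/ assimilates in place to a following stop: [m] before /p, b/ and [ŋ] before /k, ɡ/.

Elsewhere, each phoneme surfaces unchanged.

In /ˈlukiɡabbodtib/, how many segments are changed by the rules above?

5

Segments that undergo a rule: /i/ → [ə] (rule 3); /a/ → [ə] (rule 3); /o/ → [ə] (rule 3); /i/ → [ə] (rule 3); /b/ → [p] (rule 1).
All other segments surface unchanged.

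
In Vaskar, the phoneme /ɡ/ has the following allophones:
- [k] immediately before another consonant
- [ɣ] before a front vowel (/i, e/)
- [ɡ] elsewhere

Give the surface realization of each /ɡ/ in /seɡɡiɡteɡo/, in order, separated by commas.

[k], [ɣ], [k], [ɡ]

Occurrence 1 (position 3): immediately before another consonant → [k].
Occurrence 2 (position 4): before a front vowel (/i, e/) → [ɣ].
Occurrence 3 (position 6): immediately before another consonant → [k].
Occurrence 4 (position 9): no conditioning environment matches → elsewhere allophone [ɡ].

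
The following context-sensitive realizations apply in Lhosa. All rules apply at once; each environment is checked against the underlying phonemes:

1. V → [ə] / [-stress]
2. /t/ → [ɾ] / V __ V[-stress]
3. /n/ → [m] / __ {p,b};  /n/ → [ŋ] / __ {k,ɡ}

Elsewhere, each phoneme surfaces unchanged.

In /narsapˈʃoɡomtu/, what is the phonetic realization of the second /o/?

/o/ (between /ɡ/ and /m/) occurs in an unstressed syllable → [ə] by rule 1.

[ə]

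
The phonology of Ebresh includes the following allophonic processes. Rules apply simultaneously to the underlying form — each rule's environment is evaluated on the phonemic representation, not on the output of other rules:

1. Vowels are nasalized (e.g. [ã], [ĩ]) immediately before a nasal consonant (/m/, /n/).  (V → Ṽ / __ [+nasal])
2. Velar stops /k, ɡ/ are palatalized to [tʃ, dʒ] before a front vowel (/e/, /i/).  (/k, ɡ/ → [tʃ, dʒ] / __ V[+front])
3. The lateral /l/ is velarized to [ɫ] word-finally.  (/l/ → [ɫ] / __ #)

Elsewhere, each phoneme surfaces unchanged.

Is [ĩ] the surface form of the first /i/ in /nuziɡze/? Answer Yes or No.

No

/i/ (between /z/ and /ɡ/) is in the target of rule 1 but the environment (before a nasal consonant) is not met → [i].
The actual realization is [i], not [ĩ].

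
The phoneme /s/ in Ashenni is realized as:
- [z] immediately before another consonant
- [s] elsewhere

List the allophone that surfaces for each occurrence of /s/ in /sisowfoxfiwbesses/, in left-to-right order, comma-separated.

[s], [s], [z], [s], [s]

Occurrence 1 (position 1): no conditioning environment matches → elsewhere allophone [s].
Occurrence 2 (position 3): no conditioning environment matches → elsewhere allophone [s].
Occurrence 3 (position 14): immediately before another consonant → [z].
Occurrence 4 (position 15): no conditioning environment matches → elsewhere allophone [s].
Occurrence 5 (position 17): no conditioning environment matches → elsewhere allophone [s].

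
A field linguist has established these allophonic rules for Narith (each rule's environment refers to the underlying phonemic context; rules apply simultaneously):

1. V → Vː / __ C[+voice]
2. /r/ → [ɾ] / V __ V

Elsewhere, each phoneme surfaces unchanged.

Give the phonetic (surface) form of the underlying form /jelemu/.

[jeːleːmu]

/e/ (between /j/ and /l/) occurs before a voiced consonant → [eː] by rule 1.
/e/ meets the environment for rule 1 (before a voiced consonant) → [eː].
/u/ (word-final): rule 1 targets it, but not before a voiced consonant → unchanged [u].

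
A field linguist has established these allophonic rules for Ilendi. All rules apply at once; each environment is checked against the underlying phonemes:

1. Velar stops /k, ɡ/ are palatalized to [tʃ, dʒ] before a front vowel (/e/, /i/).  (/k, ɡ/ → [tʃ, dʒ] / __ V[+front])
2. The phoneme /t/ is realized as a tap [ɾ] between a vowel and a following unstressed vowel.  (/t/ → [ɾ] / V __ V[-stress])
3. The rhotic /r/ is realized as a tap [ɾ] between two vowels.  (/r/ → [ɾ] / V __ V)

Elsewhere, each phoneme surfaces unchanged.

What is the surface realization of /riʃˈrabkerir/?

[riʃˈrabtʃeɾir]

/r/ — word-initial; rule 3 does not apply here → [r].
/i/ (between /r/ and /ʃ/): no rule targets it → [i].
/ʃ/ — not in any rule's target class → [ʃ].
/r/ — between /ʃ/ and /a/; rule 3 does not apply here → [r].
/a/ — not in any rule's target class → [a].
/b/ (between /a/ and /k/) is unaffected → [b].
/k/ meets the environment for rule 1 (before a front vowel) → [tʃ].
/e/ stays [e].
/r/ — between /e/ and /i/, between two vowels — surfaces as [ɾ] (rule 3).
/i/ — not in any rule's target class → [i].
/r/ (word-final) is in the target of rule 3 but the environment (between two vowels) is not met → [r].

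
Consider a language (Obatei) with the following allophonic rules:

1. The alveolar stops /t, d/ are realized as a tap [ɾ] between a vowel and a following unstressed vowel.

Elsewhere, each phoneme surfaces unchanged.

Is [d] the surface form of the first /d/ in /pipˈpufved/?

Yes

/d/ (word-final) is in the target of rule 1 but the environment (between a vowel and a following unstressed vowel) is not met → [d].
The actual realization is [d], which matches [d].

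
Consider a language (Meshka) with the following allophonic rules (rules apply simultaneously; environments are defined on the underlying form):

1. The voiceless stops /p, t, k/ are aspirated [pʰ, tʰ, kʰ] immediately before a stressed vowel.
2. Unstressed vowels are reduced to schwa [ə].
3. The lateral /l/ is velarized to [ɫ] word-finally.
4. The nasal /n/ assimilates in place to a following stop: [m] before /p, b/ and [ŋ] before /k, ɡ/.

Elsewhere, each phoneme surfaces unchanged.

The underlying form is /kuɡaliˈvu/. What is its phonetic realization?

/k/ (word-initial): rule 1 targets it, but not immediately before a stressed vowel → unchanged [k].
Rule 2 applies to /u/ (between /k/ and /ɡ/: in an unstressed syllable) → [ə].
/a/ — between /ɡ/ and /l/, in an unstressed syllable — surfaces as [ə] (rule 2).
/l/ — between /a/ and /i/; rule 3 does not apply here → [l].
Rule 2 applies to /i/ (between /l/ and /v/: in an unstressed syllable) → [ə].
/u/ — word-final; rule 2 does not apply here → [u].

[kəɡələˈvu]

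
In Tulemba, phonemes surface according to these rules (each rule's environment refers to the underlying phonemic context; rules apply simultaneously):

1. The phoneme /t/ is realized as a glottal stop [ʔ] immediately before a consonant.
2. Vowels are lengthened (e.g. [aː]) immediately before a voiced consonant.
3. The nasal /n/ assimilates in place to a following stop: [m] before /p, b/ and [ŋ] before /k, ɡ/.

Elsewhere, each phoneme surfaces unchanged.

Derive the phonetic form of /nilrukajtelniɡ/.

[niːlrukaːjteːlniːɡ]

/n/ (word-initial) is in the target of rule 3 but the environment (before a labial or velar stop) is not met → [n].
/i/ meets the environment for rule 2 (before a voiced consonant) → [iː].
/l/ (between /i/ and /r/) is unaffected → [l].
/r/ — not in any rule's target class → [r].
/u/ — between /r/ and /k/; rule 2 does not apply here → [u].
/k/ stays [k].
/a/ (between /k/ and /j/): before a voiced consonant, so rule 2 applies → [aː].
/j/ (between /a/ and /t/) is unaffected → [j].
/t/ (between /j/ and /e/): rule 1 targets it, but not immediately before a consonant → unchanged [t].
Rule 2 applies to /e/ (between /t/ and /l/: before a voiced consonant) → [eː].
/l/ (between /e/ and /n/) is unaffected → [l].
/n/ (between /l/ and /i/) fails the environment for rule 3, so it stays [n].
/i/ — between /n/ and /ɡ/, before a voiced consonant — surfaces as [iː] (rule 2).
/ɡ/ — not in any rule's target class → [ɡ].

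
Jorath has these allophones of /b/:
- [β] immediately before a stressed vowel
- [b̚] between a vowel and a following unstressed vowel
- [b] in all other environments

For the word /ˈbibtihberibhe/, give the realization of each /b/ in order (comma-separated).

[β], [b], [b], [b]

Occurrence 1 (position 1): immediately before a stressed vowel → [β].
Occurrence 2 (position 3): no conditioning environment matches → elsewhere allophone [b].
Occurrence 3 (position 7): no conditioning environment matches → elsewhere allophone [b].
Occurrence 4 (position 11): no conditioning environment matches → elsewhere allophone [b].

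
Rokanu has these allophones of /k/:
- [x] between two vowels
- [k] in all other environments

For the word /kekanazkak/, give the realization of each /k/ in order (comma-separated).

[k], [x], [k], [k]

Occurrence 1 (position 1): no conditioning environment matches → elsewhere allophone [k].
Occurrence 2 (position 3): between two vowels → [x].
Occurrence 3 (position 8): no conditioning environment matches → elsewhere allophone [k].
Occurrence 4 (position 10): no conditioning environment matches → elsewhere allophone [k].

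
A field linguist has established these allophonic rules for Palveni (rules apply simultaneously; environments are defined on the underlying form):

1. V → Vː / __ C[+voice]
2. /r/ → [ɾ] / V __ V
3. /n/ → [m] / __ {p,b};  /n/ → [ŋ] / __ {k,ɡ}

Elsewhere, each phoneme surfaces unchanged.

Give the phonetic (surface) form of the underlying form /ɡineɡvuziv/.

/ɡ/ — not in any rule's target class → [ɡ].
/i/ meets the environment for rule 1 (before a voiced consonant) → [iː].
/n/ — between /i/ and /e/; rule 3 does not apply here → [n].
Rule 1 applies to /e/ (between /n/ and /ɡ/: before a voiced consonant) → [eː].
/ɡ/ (between /e/ and /v/): no rule targets it → [ɡ].
/v/ — not in any rule's target class → [v].
Rule 1 applies to /u/ (between /v/ and /z/: before a voiced consonant) → [uː].
/z/ stays [z].
/i/ meets the environment for rule 1 (before a voiced consonant) → [iː].
/v/ — not in any rule's target class → [v].

[ɡiːneːɡvuːziːv]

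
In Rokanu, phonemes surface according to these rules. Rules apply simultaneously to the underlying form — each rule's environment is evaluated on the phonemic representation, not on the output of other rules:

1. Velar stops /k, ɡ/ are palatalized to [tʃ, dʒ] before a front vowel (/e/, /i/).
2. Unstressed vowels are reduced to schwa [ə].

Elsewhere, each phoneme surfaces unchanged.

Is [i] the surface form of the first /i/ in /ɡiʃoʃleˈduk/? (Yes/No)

/i/ meets the environment for rule 2 (in an unstressed syllable) → [ə].
The actual realization is [ə], not [i].

No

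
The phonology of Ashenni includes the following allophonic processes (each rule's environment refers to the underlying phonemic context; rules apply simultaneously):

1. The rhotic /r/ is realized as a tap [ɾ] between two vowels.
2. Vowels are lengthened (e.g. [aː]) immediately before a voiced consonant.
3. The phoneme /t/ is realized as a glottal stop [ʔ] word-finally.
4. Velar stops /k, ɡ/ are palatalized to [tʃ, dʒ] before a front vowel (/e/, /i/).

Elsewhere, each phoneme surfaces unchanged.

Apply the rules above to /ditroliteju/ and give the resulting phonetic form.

/d/ stays [d].
/i/ (between /d/ and /t/): rule 2 targets it, but not before a voiced consonant → unchanged [i].
/t/ — between /i/ and /r/; rule 3 does not apply here → [t].
/r/ (between /t/ and /o/): rule 1 targets it, but not between two vowels → unchanged [r].
/o/ meets the environment for rule 2 (before a voiced consonant) → [oː].
/l/ (between /o/ and /i/): no rule targets it → [l].
/i/ (between /l/ and /t/): rule 2 targets it, but not before a voiced consonant → unchanged [i].
/t/ — between /i/ and /e/; rule 3 does not apply here → [t].
/e/ (between /t/ and /j/): before a voiced consonant, so rule 2 applies → [eː].
/j/ (between /e/ and /u/) is unaffected → [j].
/u/ (word-final): rule 2 targets it, but not before a voiced consonant → unchanged [u].

[ditroːliteːju]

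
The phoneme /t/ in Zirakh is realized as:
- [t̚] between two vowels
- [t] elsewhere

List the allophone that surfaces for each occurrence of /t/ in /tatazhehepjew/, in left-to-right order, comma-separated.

Occurrence 1 (position 1): no conditioning environment matches → elsewhere allophone [t].
Occurrence 2 (position 3): between two vowels → [t̚].

[t], [t̚]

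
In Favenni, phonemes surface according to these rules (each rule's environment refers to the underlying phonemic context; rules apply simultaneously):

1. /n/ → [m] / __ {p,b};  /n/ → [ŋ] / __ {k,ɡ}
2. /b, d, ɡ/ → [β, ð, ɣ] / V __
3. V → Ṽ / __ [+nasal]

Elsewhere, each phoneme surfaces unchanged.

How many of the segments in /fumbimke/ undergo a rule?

2

Segments that undergo a rule: /u/ → [ũ] (rule 3); /i/ → [ĩ] (rule 3).
All other segments surface unchanged.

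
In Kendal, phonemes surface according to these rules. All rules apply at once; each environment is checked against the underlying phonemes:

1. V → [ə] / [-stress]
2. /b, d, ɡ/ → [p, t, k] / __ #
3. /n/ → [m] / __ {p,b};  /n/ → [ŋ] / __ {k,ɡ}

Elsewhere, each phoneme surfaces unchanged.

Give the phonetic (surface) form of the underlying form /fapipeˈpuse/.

[fəpəpəˈpusə]

/f/ stays [f].
/a/ (between /f/ and /p/) occurs in an unstressed syllable → [ə] by rule 1.
/p/ — not in any rule's target class → [p].
Rule 1 applies to /i/ (between /p/ and /p/: in an unstressed syllable) → [ə].
/p/ stays [p].
/e/ (between /p/ and /p/) occurs in an unstressed syllable → [ə] by rule 1.
/p/ (between /e/ and /u/) is unaffected → [p].
/u/ (between /p/ and /s/) is in the target of rule 1 but the environment (in an unstressed syllable) is not met → [u].
/s/ stays [s].
/e/ meets the environment for rule 1 (in an unstressed syllable) → [ə].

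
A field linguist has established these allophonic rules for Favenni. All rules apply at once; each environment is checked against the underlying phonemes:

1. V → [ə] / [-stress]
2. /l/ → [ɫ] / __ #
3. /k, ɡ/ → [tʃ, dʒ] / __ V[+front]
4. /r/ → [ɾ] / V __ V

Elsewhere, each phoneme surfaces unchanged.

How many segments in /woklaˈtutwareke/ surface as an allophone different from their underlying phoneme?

Segments that undergo a rule: /o/ → [ə] (rule 1); /a/ → [ə] (rule 1); /a/ → [ə] (rule 1); /r/ → [ɾ] (rule 4); /e/ → [ə] (rule 1); /k/ → [tʃ] (rule 3); /e/ → [ə] (rule 1).
All other segments surface unchanged.

7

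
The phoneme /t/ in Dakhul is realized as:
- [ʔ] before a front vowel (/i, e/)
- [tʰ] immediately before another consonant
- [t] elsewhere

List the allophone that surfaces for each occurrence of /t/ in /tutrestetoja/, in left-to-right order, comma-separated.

[t], [tʰ], [ʔ], [t]

Occurrence 1 (position 1): no conditioning environment matches → elsewhere allophone [t].
Occurrence 2 (position 3): immediately before another consonant → [tʰ].
Occurrence 3 (position 7): before a front vowel (/i, e/) → [ʔ].
Occurrence 4 (position 9): no conditioning environment matches → elsewhere allophone [t].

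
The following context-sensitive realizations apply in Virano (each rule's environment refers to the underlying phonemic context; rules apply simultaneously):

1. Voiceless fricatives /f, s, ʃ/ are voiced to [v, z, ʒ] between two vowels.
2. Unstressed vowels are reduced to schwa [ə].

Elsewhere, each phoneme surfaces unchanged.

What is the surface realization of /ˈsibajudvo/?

[ˈsibəjədvə]

/s/ (word-initial): rule 1 targets it, but not between two vowels → unchanged [s].
/i/ (between /s/ and /b/) is in the target of rule 2 but the environment (in an unstressed syllable) is not met → [i].
/b/ (between /i/ and /a/): no rule targets it → [b].
/a/ meets the environment for rule 2 (in an unstressed syllable) → [ə].
/j/ — not in any rule's target class → [j].
/u/ — between /j/ and /d/, in an unstressed syllable — surfaces as [ə] (rule 2).
/d/ — not in any rule's target class → [d].
/v/ — not in any rule's target class → [v].
/o/ — word-final, in an unstressed syllable — surfaces as [ə] (rule 2).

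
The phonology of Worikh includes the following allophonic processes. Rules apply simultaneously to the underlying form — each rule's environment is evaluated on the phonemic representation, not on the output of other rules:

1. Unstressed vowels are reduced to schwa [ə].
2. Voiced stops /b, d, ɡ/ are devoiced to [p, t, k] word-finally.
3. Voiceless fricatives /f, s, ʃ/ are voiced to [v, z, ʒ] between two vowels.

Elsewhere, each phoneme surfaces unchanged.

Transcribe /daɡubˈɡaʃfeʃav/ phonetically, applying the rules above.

/d/ (word-initial): rule 2 targets it, but not word-finally → unchanged [d].
/a/ (between /d/ and /ɡ/) occurs in an unstressed syllable → [ə] by rule 1.
/ɡ/ (between /a/ and /u/): rule 2 targets it, but not word-finally → unchanged [ɡ].
Rule 1 applies to /u/ (between /ɡ/ and /b/: in an unstressed syllable) → [ə].
/b/ (between /u/ and /ɡ/): rule 2 targets it, but not word-finally → unchanged [b].
/ɡ/ — between /b/ and /a/; rule 2 does not apply here → [ɡ].
/a/ (between /ɡ/ and /ʃ/) fails the environment for rule 1, so it stays [a].
/ʃ/ (between /a/ and /f/) fails the environment for rule 3, so it stays [ʃ].
/f/ (between /ʃ/ and /e/) fails the environment for rule 3, so it stays [f].
/e/ (between /f/ and /ʃ/): in an unstressed syllable, so rule 1 applies → [ə].
/ʃ/ — between /e/ and /a/, between two vowels — surfaces as [ʒ] (rule 3).
/a/ (between /ʃ/ and /v/): in an unstressed syllable, so rule 1 applies → [ə].

[dəɡəbˈɡaʃfəʒəv]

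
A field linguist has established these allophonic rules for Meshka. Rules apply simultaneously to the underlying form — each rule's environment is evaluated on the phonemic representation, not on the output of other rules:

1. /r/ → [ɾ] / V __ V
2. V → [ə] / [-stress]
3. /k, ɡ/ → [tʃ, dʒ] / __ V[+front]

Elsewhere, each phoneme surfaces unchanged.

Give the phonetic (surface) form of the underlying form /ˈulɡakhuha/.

[ˈulɡəkhəhə]

/u/ — word-initial; rule 2 does not apply here → [u].
/l/ (between /u/ and /ɡ/): no rule targets it → [l].
/ɡ/ — between /l/ and /a/; rule 3 does not apply here → [ɡ].
/a/ (between /ɡ/ and /k/): in an unstressed syllable, so rule 2 applies → [ə].
/k/ — between /a/ and /h/; rule 3 does not apply here → [k].
/h/ (between /k/ and /u/): no rule targets it → [h].
/u/ (between /h/ and /h/) occurs in an unstressed syllable → [ə] by rule 2.
/h/ — not in any rule's target class → [h].
Rule 2 applies to /a/ (word-final: in an unstressed syllable) → [ə].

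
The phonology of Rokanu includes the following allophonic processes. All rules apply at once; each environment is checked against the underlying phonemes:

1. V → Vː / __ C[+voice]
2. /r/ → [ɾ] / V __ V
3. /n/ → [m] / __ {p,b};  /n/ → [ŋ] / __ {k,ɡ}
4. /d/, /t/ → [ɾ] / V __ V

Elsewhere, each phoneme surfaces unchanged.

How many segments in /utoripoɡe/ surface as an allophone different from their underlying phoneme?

Segments that undergo a rule: /t/ → [ɾ] (rule 4); /o/ → [oː] (rule 1); /r/ → [ɾ] (rule 2); /o/ → [oː] (rule 1).
All other segments surface unchanged.

4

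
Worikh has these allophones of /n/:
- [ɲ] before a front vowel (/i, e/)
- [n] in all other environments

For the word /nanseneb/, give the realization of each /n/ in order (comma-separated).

Occurrence 1 (position 1): no conditioning environment matches → elsewhere allophone [n].
Occurrence 2 (position 3): no conditioning environment matches → elsewhere allophone [n].
Occurrence 3 (position 6): before a front vowel (/i, e/) → [ɲ].

[n], [n], [ɲ]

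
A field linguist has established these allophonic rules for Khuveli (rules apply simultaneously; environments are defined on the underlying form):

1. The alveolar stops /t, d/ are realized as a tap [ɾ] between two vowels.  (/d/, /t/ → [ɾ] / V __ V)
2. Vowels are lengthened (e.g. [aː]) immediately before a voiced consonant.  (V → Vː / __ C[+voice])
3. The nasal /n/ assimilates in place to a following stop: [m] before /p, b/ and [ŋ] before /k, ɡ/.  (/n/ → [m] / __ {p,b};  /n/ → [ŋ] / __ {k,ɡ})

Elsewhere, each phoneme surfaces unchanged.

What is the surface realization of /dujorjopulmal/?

[duːjoːrjopuːlmaːl]

/d/ (word-initial) fails the environment for rule 1, so it stays [d].
Rule 2 applies to /u/ (between /d/ and /j/: before a voiced consonant) → [uː].
Rule 2 applies to /o/ (between /j/ and /r/: before a voiced consonant) → [oː].
/o/ (between /j/ and /p/): rule 2 targets it, but not before a voiced consonant → unchanged [o].
Rule 2 applies to /u/ (between /p/ and /l/: before a voiced consonant) → [uː].
Rule 2 applies to /a/ (between /m/ and /l/: before a voiced consonant) → [aː].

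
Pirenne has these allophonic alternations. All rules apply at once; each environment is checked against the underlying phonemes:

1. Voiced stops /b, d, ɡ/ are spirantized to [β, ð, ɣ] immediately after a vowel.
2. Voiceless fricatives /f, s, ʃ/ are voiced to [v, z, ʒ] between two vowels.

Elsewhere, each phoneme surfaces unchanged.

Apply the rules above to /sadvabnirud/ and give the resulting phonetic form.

/s/ — word-initial; rule 2 does not apply here → [s].
/a/ (between /s/ and /d/): no rule targets it → [a].
/d/ (between /a/ and /v/) occurs immediately after a vowel → [ð] by rule 1.
/v/ stays [v].
/a/ (between /v/ and /b/) is unaffected → [a].
/b/ (between /a/ and /n/): immediately after a vowel, so rule 1 applies → [β].
/n/ (between /b/ and /i/) is unaffected → [n].
/i/ — not in any rule's target class → [i].
/r/ (between /i/ and /u/): no rule targets it → [r].
/u/ (between /r/ and /d/): no rule targets it → [u].
Rule 1 applies to /d/ (word-final: immediately after a vowel) → [ð].

[saðvaβniruð]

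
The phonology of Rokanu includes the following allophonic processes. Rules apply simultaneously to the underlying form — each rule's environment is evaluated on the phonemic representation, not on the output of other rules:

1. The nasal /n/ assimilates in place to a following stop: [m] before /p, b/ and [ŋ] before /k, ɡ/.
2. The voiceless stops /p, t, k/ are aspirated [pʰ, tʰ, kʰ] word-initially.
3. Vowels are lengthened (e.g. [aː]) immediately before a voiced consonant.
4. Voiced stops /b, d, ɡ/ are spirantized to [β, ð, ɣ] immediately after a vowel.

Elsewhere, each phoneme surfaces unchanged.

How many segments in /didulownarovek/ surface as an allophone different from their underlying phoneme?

Segments that undergo a rule: /i/ → [iː] (rule 3); /d/ → [ð] (rule 4); /u/ → [uː] (rule 3); /o/ → [oː] (rule 3); /a/ → [aː] (rule 3); /o/ → [oː] (rule 3).
All other segments surface unchanged.

6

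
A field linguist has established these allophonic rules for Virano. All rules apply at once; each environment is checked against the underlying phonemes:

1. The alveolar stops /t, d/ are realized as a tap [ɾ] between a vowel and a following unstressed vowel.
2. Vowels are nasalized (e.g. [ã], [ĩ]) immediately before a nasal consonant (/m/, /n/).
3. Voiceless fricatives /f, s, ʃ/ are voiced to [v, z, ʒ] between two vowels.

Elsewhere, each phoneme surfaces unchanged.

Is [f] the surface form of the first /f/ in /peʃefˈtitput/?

Yes

/f/ (between /e/ and /t/): rule 3 targets it, but not between two vowels → unchanged [f].
The actual realization is [f], which matches [f].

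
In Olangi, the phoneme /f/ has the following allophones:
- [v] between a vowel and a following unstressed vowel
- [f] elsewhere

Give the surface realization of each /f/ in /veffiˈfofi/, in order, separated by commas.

[f], [f], [f], [v]

Occurrence 1 (position 3): no conditioning environment matches → elsewhere allophone [f].
Occurrence 2 (position 4): no conditioning environment matches → elsewhere allophone [f].
Occurrence 3 (position 6): no conditioning environment matches → elsewhere allophone [f].
Occurrence 4 (position 8): between a vowel and a following unstressed vowel → [v].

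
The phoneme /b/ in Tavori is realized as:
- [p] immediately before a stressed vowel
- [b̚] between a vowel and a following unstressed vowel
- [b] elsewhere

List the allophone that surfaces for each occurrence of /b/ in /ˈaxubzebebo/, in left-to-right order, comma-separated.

[b], [b̚], [b̚]

Occurrence 1 (position 4): no conditioning environment matches → elsewhere allophone [b].
Occurrence 2 (position 7): between a vowel and a following unstressed vowel → [b̚].
Occurrence 3 (position 9): between a vowel and a following unstressed vowel → [b̚].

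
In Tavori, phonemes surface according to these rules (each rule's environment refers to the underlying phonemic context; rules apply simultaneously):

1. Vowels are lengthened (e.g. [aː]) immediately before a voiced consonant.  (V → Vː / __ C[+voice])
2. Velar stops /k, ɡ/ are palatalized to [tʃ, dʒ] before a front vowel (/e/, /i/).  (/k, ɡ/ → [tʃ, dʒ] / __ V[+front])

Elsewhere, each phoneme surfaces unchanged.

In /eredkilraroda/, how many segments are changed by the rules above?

Segments that undergo a rule: /e/ → [eː] (rule 1); /e/ → [eː] (rule 1); /k/ → [tʃ] (rule 2); /i/ → [iː] (rule 1); /a/ → [aː] (rule 1); /o/ → [oː] (rule 1).
All other segments surface unchanged.

6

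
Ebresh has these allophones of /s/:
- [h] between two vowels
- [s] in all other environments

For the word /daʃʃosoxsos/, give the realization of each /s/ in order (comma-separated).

Occurrence 1 (position 6): between two vowels → [h].
Occurrence 2 (position 9): no conditioning environment matches → elsewhere allophone [s].
Occurrence 3 (position 11): no conditioning environment matches → elsewhere allophone [s].

[h], [s], [s]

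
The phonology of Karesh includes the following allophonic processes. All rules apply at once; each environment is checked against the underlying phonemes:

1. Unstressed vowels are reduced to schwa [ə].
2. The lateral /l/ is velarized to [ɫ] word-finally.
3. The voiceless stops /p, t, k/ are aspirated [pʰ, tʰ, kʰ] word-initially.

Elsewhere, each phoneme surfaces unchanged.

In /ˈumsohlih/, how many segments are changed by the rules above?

2

Segments that undergo a rule: /o/ → [ə] (rule 1); /i/ → [ə] (rule 1).
All other segments surface unchanged.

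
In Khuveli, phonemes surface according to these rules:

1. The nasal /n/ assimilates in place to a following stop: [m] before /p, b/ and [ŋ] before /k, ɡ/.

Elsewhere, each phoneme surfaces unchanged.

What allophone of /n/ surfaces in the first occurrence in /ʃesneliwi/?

[n]

/n/ — between /s/ and /e/; rule 1 does not apply here → [n].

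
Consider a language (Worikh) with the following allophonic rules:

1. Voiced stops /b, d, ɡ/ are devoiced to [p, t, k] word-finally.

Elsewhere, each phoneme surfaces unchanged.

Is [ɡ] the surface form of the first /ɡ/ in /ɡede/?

Yes

/ɡ/ (word-initial) fails the environment for rule 1, so it stays [ɡ].
The actual realization is [ɡ], which matches [ɡ].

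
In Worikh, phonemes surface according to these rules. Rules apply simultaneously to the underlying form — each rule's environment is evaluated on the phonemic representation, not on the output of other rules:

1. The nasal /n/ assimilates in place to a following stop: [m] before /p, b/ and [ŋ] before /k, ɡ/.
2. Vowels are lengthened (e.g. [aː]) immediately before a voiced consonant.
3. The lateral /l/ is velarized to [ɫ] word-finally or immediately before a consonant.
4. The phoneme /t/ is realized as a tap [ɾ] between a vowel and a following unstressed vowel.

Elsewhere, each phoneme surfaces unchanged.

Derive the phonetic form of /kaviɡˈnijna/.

[kaːviːɡˈniːjna]

/k/ (word-initial): no rule targets it → [k].
/a/ meets the environment for rule 2 (before a voiced consonant) → [aː].
/v/ (between /a/ and /i/): no rule targets it → [v].
Rule 2 applies to /i/ (between /v/ and /ɡ/: before a voiced consonant) → [iː].
/ɡ/ (between /i/ and /n/) is unaffected → [ɡ].
/n/ (between /ɡ/ and /i/): rule 1 targets it, but not before a labial or velar stop → unchanged [n].
/i/ (between /n/ and /j/) occurs before a voiced consonant → [iː] by rule 2.
/j/ (between /i/ and /n/): no rule targets it → [j].
/n/ (between /j/ and /a/) fails the environment for rule 1, so it stays [n].
/a/ — word-final; rule 2 does not apply here → [a].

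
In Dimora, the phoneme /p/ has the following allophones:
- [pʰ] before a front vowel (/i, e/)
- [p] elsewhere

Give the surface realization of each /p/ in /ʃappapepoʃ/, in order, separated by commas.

Occurrence 1 (position 3): no conditioning environment matches → elsewhere allophone [p].
Occurrence 2 (position 4): no conditioning environment matches → elsewhere allophone [p].
Occurrence 3 (position 6): before a front vowel (/i, e/) → [pʰ].
Occurrence 4 (position 8): no conditioning environment matches → elsewhere allophone [p].

[p], [p], [pʰ], [p]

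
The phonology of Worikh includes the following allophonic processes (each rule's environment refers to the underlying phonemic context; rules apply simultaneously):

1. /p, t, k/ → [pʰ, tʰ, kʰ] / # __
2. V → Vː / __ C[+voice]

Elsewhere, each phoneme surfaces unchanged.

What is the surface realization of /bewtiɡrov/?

[beːwtiːɡroːv]

/b/ stays [b].
/e/ meets the environment for rule 2 (before a voiced consonant) → [eː].
/w/ stays [w].
/t/ (between /w/ and /i/) is in the target of rule 1 but the environment (word-initially) is not met → [t].
/i/ (between /t/ and /ɡ/) occurs before a voiced consonant → [iː] by rule 2.
/ɡ/ (between /i/ and /r/) is unaffected → [ɡ].
/r/ — not in any rule's target class → [r].
/o/ meets the environment for rule 2 (before a voiced consonant) → [oː].
/v/ (word-final) is unaffected → [v].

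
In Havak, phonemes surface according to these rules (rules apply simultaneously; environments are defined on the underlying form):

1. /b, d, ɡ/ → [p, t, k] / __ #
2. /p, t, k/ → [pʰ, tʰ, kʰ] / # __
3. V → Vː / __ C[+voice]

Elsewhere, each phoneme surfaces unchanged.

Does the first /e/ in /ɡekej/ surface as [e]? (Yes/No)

Yes

/e/ (between /ɡ/ and /k/) fails the environment for rule 3, so it stays [e].
The actual realization is [e], which matches [e].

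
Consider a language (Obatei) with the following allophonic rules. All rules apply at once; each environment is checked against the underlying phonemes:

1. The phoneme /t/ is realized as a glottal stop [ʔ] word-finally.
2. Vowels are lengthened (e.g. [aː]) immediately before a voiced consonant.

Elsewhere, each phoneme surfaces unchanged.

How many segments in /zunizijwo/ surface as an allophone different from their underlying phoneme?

3

Segments that undergo a rule: /u/ → [uː] (rule 2); /i/ → [iː] (rule 2); /i/ → [iː] (rule 2).
All other segments surface unchanged.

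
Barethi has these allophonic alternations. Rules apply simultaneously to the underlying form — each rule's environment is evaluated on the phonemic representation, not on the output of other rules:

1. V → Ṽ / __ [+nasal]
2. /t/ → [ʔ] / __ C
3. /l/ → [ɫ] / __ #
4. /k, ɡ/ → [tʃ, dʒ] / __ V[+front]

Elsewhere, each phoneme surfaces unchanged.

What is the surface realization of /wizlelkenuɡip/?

[wizleltʃẽnudʒip]

/i/ (between /w/ and /z/) fails the environment for rule 1, so it stays [i].
/l/ (between /z/ and /e/) is in the target of rule 3 but the environment (word-finally) is not met → [l].
/e/ (between /l/ and /l/) fails the environment for rule 1, so it stays [e].
/l/ (between /e/ and /k/) fails the environment for rule 3, so it stays [l].
/k/ (between /l/ and /e/) occurs before a front vowel → [tʃ] by rule 4.
/e/ — between /k/ and /n/, before a nasal consonant — surfaces as [ẽ] (rule 1).
/u/ (between /n/ and /ɡ/) fails the environment for rule 1, so it stays [u].
/ɡ/ meets the environment for rule 4 (before a front vowel) → [dʒ].
/i/ (between /ɡ/ and /p/) fails the environment for rule 1, so it stays [i].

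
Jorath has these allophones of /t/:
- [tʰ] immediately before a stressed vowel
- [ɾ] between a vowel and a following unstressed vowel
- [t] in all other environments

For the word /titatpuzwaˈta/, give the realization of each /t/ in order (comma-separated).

[t], [ɾ], [t], [tʰ]

Occurrence 1 (position 1): no conditioning environment matches → elsewhere allophone [t].
Occurrence 2 (position 3): between a vowel and an unstressed vowel → [ɾ].
Occurrence 3 (position 5): no conditioning environment matches → elsewhere allophone [t].
Occurrence 4 (position 11): immediately before a stressed vowel → [tʰ].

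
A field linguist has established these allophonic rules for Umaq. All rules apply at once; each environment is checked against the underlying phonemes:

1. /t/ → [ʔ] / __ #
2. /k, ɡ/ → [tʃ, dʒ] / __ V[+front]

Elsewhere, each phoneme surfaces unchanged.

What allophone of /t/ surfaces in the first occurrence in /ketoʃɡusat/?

/t/ (between /e/ and /o/) is in the target of rule 1 but the environment (word-finally) is not met → [t].

[t]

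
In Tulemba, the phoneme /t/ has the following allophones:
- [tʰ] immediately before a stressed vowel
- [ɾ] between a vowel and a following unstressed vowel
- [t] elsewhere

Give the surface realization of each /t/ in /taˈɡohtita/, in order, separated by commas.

Occurrence 1 (position 1): no conditioning environment matches → elsewhere allophone [t].
Occurrence 2 (position 6): no conditioning environment matches → elsewhere allophone [t].
Occurrence 3 (position 8): between a vowel and an unstressed vowel → [ɾ].

[t], [t], [ɾ]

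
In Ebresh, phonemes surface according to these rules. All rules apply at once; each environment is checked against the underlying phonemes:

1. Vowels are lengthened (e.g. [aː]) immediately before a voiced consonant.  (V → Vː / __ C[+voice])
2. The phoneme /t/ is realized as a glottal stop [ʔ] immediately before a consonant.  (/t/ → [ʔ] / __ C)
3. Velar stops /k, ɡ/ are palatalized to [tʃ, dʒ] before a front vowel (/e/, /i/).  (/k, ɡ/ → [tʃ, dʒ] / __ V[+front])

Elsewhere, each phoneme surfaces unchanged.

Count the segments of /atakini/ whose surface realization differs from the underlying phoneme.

Segments that undergo a rule: /k/ → [tʃ] (rule 3); /i/ → [iː] (rule 1).
All other segments surface unchanged.

2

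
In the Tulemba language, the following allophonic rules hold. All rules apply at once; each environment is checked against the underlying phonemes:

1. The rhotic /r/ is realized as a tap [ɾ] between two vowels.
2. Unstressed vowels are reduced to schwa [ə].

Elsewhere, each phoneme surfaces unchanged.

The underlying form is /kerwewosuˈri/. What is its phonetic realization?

[kərwəwəsəˈɾi]

/k/ stays [k].
/e/ (between /k/ and /r/) occurs in an unstressed syllable → [ə] by rule 2.
/r/ — between /e/ and /w/; rule 1 does not apply here → [r].
/w/ stays [w].
/e/ meets the environment for rule 2 (in an unstressed syllable) → [ə].
/w/ — not in any rule's target class → [w].
/o/ — between /w/ and /s/, in an unstressed syllable — surfaces as [ə] (rule 2).
/s/ (between /o/ and /u/) is unaffected → [s].
/u/ — between /s/ and /r/, in an unstressed syllable — surfaces as [ə] (rule 2).
/r/ (between /u/ and /i/) occurs between two vowels → [ɾ] by rule 1.
/i/ (word-final): rule 2 targets it, but not in an unstressed syllable → unchanged [i].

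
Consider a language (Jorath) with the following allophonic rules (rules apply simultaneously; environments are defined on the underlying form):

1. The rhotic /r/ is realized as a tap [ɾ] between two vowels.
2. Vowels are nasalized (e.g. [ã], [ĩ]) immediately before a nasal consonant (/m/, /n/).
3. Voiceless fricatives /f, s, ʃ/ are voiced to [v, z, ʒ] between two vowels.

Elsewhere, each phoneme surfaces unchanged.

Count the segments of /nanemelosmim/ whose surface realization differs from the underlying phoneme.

3

Segments that undergo a rule: /a/ → [ã] (rule 2); /e/ → [ẽ] (rule 2); /i/ → [ĩ] (rule 2).
All other segments surface unchanged.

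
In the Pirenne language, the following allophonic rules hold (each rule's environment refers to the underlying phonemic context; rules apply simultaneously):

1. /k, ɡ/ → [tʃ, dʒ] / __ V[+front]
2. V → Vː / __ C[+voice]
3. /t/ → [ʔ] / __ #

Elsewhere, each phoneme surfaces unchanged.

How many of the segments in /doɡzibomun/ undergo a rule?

4

Segments that undergo a rule: /o/ → [oː] (rule 2); /i/ → [iː] (rule 2); /o/ → [oː] (rule 2); /u/ → [uː] (rule 2).
All other segments surface unchanged.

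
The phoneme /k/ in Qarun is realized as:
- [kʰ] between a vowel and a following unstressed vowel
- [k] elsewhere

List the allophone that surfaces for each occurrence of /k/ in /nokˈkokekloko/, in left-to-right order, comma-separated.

[k], [k], [kʰ], [k], [kʰ]

Occurrence 1 (position 3): no conditioning environment matches → elsewhere allophone [k].
Occurrence 2 (position 4): no conditioning environment matches → elsewhere allophone [k].
Occurrence 3 (position 6): between a vowel and a following unstressed vowel → [kʰ].
Occurrence 4 (position 8): no conditioning environment matches → elsewhere allophone [k].
Occurrence 5 (position 11): between a vowel and a following unstressed vowel → [kʰ].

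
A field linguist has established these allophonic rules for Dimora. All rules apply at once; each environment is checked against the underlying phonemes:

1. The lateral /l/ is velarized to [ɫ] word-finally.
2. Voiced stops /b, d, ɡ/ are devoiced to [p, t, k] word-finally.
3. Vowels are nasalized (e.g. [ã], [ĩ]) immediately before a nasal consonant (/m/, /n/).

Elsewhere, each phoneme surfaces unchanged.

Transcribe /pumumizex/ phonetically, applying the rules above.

[pũmũmizex]

/p/ (word-initial): no rule targets it → [p].
Rule 3 applies to /u/ (between /p/ and /m/: before a nasal consonant) → [ũ].
/m/ (between /u/ and /u/): no rule targets it → [m].
/u/ (between /m/ and /m/): before a nasal consonant, so rule 3 applies → [ũ].
/m/ (between /u/ and /i/) is unaffected → [m].
/i/ (between /m/ and /z/) is in the target of rule 3 but the environment (before a nasal consonant) is not met → [i].
/z/ (between /i/ and /e/): no rule targets it → [z].
/e/ (between /z/ and /x/) is in the target of rule 3 but the environment (before a nasal consonant) is not met → [e].
/x/ (word-final): no rule targets it → [x].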